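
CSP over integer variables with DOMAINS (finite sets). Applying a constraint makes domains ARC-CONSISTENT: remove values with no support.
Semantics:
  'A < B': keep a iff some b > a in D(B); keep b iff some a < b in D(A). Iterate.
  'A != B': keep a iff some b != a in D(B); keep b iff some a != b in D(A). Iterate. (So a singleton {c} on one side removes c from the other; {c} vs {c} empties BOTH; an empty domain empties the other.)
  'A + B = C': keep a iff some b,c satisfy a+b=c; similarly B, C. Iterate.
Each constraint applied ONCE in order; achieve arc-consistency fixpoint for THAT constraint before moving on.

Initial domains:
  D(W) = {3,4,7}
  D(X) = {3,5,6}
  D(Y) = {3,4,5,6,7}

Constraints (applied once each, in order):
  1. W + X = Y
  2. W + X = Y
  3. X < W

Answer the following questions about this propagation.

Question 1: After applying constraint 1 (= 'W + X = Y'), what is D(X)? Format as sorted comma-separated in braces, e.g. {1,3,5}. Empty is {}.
Constraint 1 (W + X = Y) on D(W)={3,4,7} D(X)={3,5,6} D(Y)={3,4,5,6,7}: W {3,4,7}->{3,4}; X {3,5,6}->{3}; Y {3,4,5,6,7}->{6,7}
So after constraint 1: D(X) = {3}

Answer: {3}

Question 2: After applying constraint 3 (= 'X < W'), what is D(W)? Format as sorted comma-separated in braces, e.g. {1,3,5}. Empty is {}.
Answer: {4}

Derivation:
Constraint 1 (W + X = Y) on D(W)={3,4,7} D(X)={3,5,6} D(Y)={3,4,5,6,7}: W {3,4,7}->{3,4}; X {3,5,6}->{3}; Y {3,4,5,6,7}->{6,7}
Constraint 2 (W + X = Y) on D(W)={3,4} D(X)={3} D(Y)={6,7}: no change
Constraint 3 (X < W) on D(X)={3} D(W)={3,4}: W {3,4}->{4}
So after constraint 3: D(W) = {4}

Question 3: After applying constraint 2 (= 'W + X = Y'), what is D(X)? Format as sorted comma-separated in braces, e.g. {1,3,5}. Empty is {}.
Answer: {3}

Derivation:
Constraint 1 (W + X = Y) on D(W)={3,4,7} D(X)={3,5,6} D(Y)={3,4,5,6,7}: W {3,4,7}->{3,4}; X {3,5,6}->{3}; Y {3,4,5,6,7}->{6,7}
Constraint 2 (W + X = Y) on D(W)={3,4} D(X)={3} D(Y)={6,7}: no change
So after constraint 2: D(X) = {3}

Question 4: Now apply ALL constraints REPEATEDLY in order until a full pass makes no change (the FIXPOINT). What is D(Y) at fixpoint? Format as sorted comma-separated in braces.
Answer: {7}

Derivation:
pass 0 (initial): D(Y)={3,4,5,6,7}
pass 1: W {3,4,7}->{4}; X {3,5,6}->{3}; Y {3,4,5,6,7}->{6,7}
pass 2: Y {6,7}->{7}
pass 3: no change
Fixpoint after 3 passes: D(Y) = {7}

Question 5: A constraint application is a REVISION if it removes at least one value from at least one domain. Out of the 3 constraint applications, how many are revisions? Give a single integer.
Constraint 1 (W + X = Y) on D(W)={3,4,7} D(X)={3,5,6} D(Y)={3,4,5,6,7}: W {3,4,7}->{3,4}; X {3,5,6}->{3}; Y {3,4,5,6,7}->{6,7} => REVISION
Constraint 2 (W + X = Y) on D(W)={3,4} D(X)={3} D(Y)={6,7}: no change => not a revision
Constraint 3 (X < W) on D(X)={3} D(W)={3,4}: W {3,4}->{4} => REVISION
Total revisions = 2

Answer: 2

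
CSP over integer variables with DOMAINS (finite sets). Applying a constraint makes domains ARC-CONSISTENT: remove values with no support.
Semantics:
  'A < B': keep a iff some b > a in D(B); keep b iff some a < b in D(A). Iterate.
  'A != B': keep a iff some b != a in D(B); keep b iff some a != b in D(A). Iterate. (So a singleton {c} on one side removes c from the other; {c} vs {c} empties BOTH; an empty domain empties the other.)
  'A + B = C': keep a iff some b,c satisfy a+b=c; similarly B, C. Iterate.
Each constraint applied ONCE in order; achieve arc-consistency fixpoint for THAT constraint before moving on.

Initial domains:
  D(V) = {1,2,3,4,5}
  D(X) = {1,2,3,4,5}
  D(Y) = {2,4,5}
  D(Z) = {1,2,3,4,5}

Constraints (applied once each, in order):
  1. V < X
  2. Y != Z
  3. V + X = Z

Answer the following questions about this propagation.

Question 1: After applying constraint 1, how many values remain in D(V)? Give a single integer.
Constraint 1 (V < X) on D(V)={1,2,3,4,5} D(X)={1,2,3,4,5}: V {1,2,3,4,5}->{1,2,3,4}; X {1,2,3,4,5}->{2,3,4,5}
So after constraint 1: D(V)={1,2,3,4}, size = 4

Answer: 4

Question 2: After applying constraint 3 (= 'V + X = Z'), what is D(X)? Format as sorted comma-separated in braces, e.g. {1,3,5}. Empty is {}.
Constraint 1 (V < X) on D(V)={1,2,3,4,5} D(X)={1,2,3,4,5}: V {1,2,3,4,5}->{1,2,3,4}; X {1,2,3,4,5}->{2,3,4,5}
Constraint 2 (Y != Z) on D(Y)={2,4,5} D(Z)={1,2,3,4,5}: no change
Constraint 3 (V + X = Z) on D(V)={1,2,3,4} D(X)={2,3,4,5} D(Z)={1,2,3,4,5}: V {1,2,3,4}->{1,2,3}; X {2,3,4,5}->{2,3,4}; Z {1,2,3,4,5}->{3,4,5}
So after constraint 3: D(X) = {2,3,4}

Answer: {2,3,4}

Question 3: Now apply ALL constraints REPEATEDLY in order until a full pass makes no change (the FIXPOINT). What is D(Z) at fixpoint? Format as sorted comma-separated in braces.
pass 0 (initial): D(Z)={1,2,3,4,5}
pass 1: V {1,2,3,4,5}->{1,2,3}; X {1,2,3,4,5}->{2,3,4}; Z {1,2,3,4,5}->{3,4,5}
pass 2: no change
Fixpoint after 2 passes: D(Z) = {3,4,5}

Answer: {3,4,5}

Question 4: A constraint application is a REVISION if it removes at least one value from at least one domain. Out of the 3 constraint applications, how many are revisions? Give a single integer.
Answer: 2

Derivation:
Constraint 1 (V < X) on D(V)={1,2,3,4,5} D(X)={1,2,3,4,5}: V {1,2,3,4,5}->{1,2,3,4}; X {1,2,3,4,5}->{2,3,4,5} => REVISION
Constraint 2 (Y != Z) on D(Y)={2,4,5} D(Z)={1,2,3,4,5}: no change => not a revision
Constraint 3 (V + X = Z) on D(V)={1,2,3,4} D(X)={2,3,4,5} D(Z)={1,2,3,4,5}: V {1,2,3,4}->{1,2,3}; X {2,3,4,5}->{2,3,4}; Z {1,2,3,4,5}->{3,4,5} => REVISION
Total revisions = 2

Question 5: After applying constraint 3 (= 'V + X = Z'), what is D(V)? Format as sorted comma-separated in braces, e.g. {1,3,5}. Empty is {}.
Constraint 1 (V < X) on D(V)={1,2,3,4,5} D(X)={1,2,3,4,5}: V {1,2,3,4,5}->{1,2,3,4}; X {1,2,3,4,5}->{2,3,4,5}
Constraint 2 (Y != Z) on D(Y)={2,4,5} D(Z)={1,2,3,4,5}: no change
Constraint 3 (V + X = Z) on D(V)={1,2,3,4} D(X)={2,3,4,5} D(Z)={1,2,3,4,5}: V {1,2,3,4}->{1,2,3}; X {2,3,4,5}->{2,3,4}; Z {1,2,3,4,5}->{3,4,5}
So after constraint 3: D(V) = {1,2,3}

Answer: {1,2,3}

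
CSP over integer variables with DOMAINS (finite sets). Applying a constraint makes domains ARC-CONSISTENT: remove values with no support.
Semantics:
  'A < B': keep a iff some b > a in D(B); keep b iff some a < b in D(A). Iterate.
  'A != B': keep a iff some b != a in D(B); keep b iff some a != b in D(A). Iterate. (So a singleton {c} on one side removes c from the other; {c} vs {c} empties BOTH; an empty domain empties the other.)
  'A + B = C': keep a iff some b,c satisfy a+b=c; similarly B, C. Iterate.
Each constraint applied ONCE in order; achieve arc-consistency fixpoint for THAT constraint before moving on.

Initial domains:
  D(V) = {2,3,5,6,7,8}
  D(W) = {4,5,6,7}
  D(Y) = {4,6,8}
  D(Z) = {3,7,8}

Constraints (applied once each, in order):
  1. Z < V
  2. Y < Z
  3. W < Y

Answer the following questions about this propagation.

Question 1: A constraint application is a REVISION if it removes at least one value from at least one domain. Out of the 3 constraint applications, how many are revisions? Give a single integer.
Constraint 1 (Z < V) on D(Z)={3,7,8} D(V)={2,3,5,6,7,8}: Z {3,7,8}->{3,7}; V {2,3,5,6,7,8}->{5,6,7,8} => REVISION
Constraint 2 (Y < Z) on D(Y)={4,6,8} D(Z)={3,7}: Y {4,6,8}->{4,6}; Z {3,7}->{7} => REVISION
Constraint 3 (W < Y) on D(W)={4,5,6,7} D(Y)={4,6}: W {4,5,6,7}->{4,5}; Y {4,6}->{6} => REVISION
Total revisions = 3

Answer: 3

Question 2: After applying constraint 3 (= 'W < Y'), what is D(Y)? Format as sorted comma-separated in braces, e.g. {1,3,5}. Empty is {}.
Constraint 1 (Z < V) on D(Z)={3,7,8} D(V)={2,3,5,6,7,8}: Z {3,7,8}->{3,7}; V {2,3,5,6,7,8}->{5,6,7,8}
Constraint 2 (Y < Z) on D(Y)={4,6,8} D(Z)={3,7}: Y {4,6,8}->{4,6}; Z {3,7}->{7}
Constraint 3 (W < Y) on D(W)={4,5,6,7} D(Y)={4,6}: W {4,5,6,7}->{4,5}; Y {4,6}->{6}
So after constraint 3: D(Y) = {6}

Answer: {6}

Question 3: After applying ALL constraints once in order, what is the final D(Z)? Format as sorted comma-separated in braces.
Constraint 1 (Z < V) on D(Z)={3,7,8} D(V)={2,3,5,6,7,8}: Z {3,7,8}->{3,7}; V {2,3,5,6,7,8}->{5,6,7,8}
Constraint 2 (Y < Z) on D(Y)={4,6,8} D(Z)={3,7}: Y {4,6,8}->{4,6}; Z {3,7}->{7}
Constraint 3 (W < Y) on D(W)={4,5,6,7} D(Y)={4,6}: W {4,5,6,7}->{4,5}; Y {4,6}->{6}
So after all 3 constraints: D(Z) = {7}

Answer: {7}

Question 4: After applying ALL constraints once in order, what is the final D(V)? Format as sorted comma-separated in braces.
Answer: {5,6,7,8}

Derivation:
Constraint 1 (Z < V) on D(Z)={3,7,8} D(V)={2,3,5,6,7,8}: Z {3,7,8}->{3,7}; V {2,3,5,6,7,8}->{5,6,7,8}
Constraint 2 (Y < Z) on D(Y)={4,6,8} D(Z)={3,7}: Y {4,6,8}->{4,6}; Z {3,7}->{7}
Constraint 3 (W < Y) on D(W)={4,5,6,7} D(Y)={4,6}: W {4,5,6,7}->{4,5}; Y {4,6}->{6}
So after all 3 constraints: D(V) = {5,6,7,8}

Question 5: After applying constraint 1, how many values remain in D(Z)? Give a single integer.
Answer: 2

Derivation:
Constraint 1 (Z < V) on D(Z)={3,7,8} D(V)={2,3,5,6,7,8}: Z {3,7,8}->{3,7}; V {2,3,5,6,7,8}->{5,6,7,8}
So after constraint 1: D(Z)={3,7}, size = 2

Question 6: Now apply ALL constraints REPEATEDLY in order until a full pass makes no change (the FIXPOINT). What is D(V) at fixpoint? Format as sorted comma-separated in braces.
pass 0 (initial): D(V)={2,3,5,6,7,8}
pass 1: V {2,3,5,6,7,8}->{5,6,7,8}; W {4,5,6,7}->{4,5}; Y {4,6,8}->{6}; Z {3,7,8}->{7}
pass 2: V {5,6,7,8}->{8}
pass 3: no change
Fixpoint after 3 passes: D(V) = {8}

Answer: {8}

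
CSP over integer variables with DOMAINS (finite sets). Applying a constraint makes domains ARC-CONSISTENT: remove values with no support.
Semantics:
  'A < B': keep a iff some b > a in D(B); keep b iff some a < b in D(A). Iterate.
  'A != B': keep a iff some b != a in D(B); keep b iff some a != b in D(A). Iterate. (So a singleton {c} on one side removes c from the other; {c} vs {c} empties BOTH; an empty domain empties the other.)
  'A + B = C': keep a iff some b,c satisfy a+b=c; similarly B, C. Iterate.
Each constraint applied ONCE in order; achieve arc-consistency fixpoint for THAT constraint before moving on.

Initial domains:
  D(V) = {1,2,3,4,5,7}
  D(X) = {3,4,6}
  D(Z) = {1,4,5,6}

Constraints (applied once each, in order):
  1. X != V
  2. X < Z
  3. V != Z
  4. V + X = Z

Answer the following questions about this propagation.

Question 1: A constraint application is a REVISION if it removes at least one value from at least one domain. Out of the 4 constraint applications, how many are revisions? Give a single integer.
Answer: 2

Derivation:
Constraint 1 (X != V) on D(X)={3,4,6} D(V)={1,2,3,4,5,7}: no change => not a revision
Constraint 2 (X < Z) on D(X)={3,4,6} D(Z)={1,4,5,6}: X {3,4,6}->{3,4}; Z {1,4,5,6}->{4,5,6} => REVISION
Constraint 3 (V != Z) on D(V)={1,2,3,4,5,7} D(Z)={4,5,6}: no change => not a revision
Constraint 4 (V + X = Z) on D(V)={1,2,3,4,5,7} D(X)={3,4} D(Z)={4,5,6}: V {1,2,3,4,5,7}->{1,2,3} => REVISION
Total revisions = 2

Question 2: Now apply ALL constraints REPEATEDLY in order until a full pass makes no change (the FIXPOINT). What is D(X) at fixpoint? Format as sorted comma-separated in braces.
Answer: {3,4}

Derivation:
pass 0 (initial): D(X)={3,4,6}
pass 1: V {1,2,3,4,5,7}->{1,2,3}; X {3,4,6}->{3,4}; Z {1,4,5,6}->{4,5,6}
pass 2: no change
Fixpoint after 2 passes: D(X) = {3,4}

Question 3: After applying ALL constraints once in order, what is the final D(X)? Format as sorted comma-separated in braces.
Constraint 1 (X != V) on D(X)={3,4,6} D(V)={1,2,3,4,5,7}: no change
Constraint 2 (X < Z) on D(X)={3,4,6} D(Z)={1,4,5,6}: X {3,4,6}->{3,4}; Z {1,4,5,6}->{4,5,6}
Constraint 3 (V != Z) on D(V)={1,2,3,4,5,7} D(Z)={4,5,6}: no change
Constraint 4 (V + X = Z) on D(V)={1,2,3,4,5,7} D(X)={3,4} D(Z)={4,5,6}: V {1,2,3,4,5,7}->{1,2,3}
So after all 4 constraints: D(X) = {3,4}

Answer: {3,4}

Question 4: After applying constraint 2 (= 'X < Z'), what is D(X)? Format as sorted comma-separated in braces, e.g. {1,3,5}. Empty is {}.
Answer: {3,4}

Derivation:
Constraint 1 (X != V) on D(X)={3,4,6} D(V)={1,2,3,4,5,7}: no change
Constraint 2 (X < Z) on D(X)={3,4,6} D(Z)={1,4,5,6}: X {3,4,6}->{3,4}; Z {1,4,5,6}->{4,5,6}
So after constraint 2: D(X) = {3,4}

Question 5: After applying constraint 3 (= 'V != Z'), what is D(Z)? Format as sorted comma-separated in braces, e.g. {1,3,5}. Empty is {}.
Constraint 1 (X != V) on D(X)={3,4,6} D(V)={1,2,3,4,5,7}: no change
Constraint 2 (X < Z) on D(X)={3,4,6} D(Z)={1,4,5,6}: X {3,4,6}->{3,4}; Z {1,4,5,6}->{4,5,6}
Constraint 3 (V != Z) on D(V)={1,2,3,4,5,7} D(Z)={4,5,6}: no change
So after constraint 3: D(Z) = {4,5,6}

Answer: {4,5,6}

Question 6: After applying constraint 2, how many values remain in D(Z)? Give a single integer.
Constraint 1 (X != V) on D(X)={3,4,6} D(V)={1,2,3,4,5,7}: no change
Constraint 2 (X < Z) on D(X)={3,4,6} D(Z)={1,4,5,6}: X {3,4,6}->{3,4}; Z {1,4,5,6}->{4,5,6}
So after constraint 2: D(Z)={4,5,6}, size = 3

Answer: 3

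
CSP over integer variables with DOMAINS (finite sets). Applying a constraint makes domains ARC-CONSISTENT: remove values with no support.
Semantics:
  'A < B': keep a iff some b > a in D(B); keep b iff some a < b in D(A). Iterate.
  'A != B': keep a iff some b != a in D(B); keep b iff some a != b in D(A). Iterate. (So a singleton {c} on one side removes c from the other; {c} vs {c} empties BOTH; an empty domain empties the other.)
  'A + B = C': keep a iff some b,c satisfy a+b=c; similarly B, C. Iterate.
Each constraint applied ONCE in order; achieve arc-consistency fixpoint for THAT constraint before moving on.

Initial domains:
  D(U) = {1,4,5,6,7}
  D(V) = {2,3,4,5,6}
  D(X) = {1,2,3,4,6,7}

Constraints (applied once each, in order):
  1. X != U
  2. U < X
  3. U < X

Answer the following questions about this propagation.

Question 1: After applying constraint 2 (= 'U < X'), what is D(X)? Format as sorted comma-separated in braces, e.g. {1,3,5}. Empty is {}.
Constraint 1 (X != U) on D(X)={1,2,3,4,6,7} D(U)={1,4,5,6,7}: no change
Constraint 2 (U < X) on D(U)={1,4,5,6,7} D(X)={1,2,3,4,6,7}: U {1,4,5,6,7}->{1,4,5,6}; X {1,2,3,4,6,7}->{2,3,4,6,7}
So after constraint 2: D(X) = {2,3,4,6,7}

Answer: {2,3,4,6,7}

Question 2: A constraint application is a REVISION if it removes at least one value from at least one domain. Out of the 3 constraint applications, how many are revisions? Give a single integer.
Constraint 1 (X != U) on D(X)={1,2,3,4,6,7} D(U)={1,4,5,6,7}: no change => not a revision
Constraint 2 (U < X) on D(U)={1,4,5,6,7} D(X)={1,2,3,4,6,7}: U {1,4,5,6,7}->{1,4,5,6}; X {1,2,3,4,6,7}->{2,3,4,6,7} => REVISION
Constraint 3 (U < X) on D(U)={1,4,5,6} D(X)={2,3,4,6,7}: no change => not a revision
Total revisions = 1

Answer: 1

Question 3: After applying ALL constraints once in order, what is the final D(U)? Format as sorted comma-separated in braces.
Constraint 1 (X != U) on D(X)={1,2,3,4,6,7} D(U)={1,4,5,6,7}: no change
Constraint 2 (U < X) on D(U)={1,4,5,6,7} D(X)={1,2,3,4,6,7}: U {1,4,5,6,7}->{1,4,5,6}; X {1,2,3,4,6,7}->{2,3,4,6,7}
Constraint 3 (U < X) on D(U)={1,4,5,6} D(X)={2,3,4,6,7}: no change
So after all 3 constraints: D(U) = {1,4,5,6}

Answer: {1,4,5,6}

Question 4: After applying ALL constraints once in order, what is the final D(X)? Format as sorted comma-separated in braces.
Constraint 1 (X != U) on D(X)={1,2,3,4,6,7} D(U)={1,4,5,6,7}: no change
Constraint 2 (U < X) on D(U)={1,4,5,6,7} D(X)={1,2,3,4,6,7}: U {1,4,5,6,7}->{1,4,5,6}; X {1,2,3,4,6,7}->{2,3,4,6,7}
Constraint 3 (U < X) on D(U)={1,4,5,6} D(X)={2,3,4,6,7}: no change
So after all 3 constraints: D(X) = {2,3,4,6,7}

Answer: {2,3,4,6,7}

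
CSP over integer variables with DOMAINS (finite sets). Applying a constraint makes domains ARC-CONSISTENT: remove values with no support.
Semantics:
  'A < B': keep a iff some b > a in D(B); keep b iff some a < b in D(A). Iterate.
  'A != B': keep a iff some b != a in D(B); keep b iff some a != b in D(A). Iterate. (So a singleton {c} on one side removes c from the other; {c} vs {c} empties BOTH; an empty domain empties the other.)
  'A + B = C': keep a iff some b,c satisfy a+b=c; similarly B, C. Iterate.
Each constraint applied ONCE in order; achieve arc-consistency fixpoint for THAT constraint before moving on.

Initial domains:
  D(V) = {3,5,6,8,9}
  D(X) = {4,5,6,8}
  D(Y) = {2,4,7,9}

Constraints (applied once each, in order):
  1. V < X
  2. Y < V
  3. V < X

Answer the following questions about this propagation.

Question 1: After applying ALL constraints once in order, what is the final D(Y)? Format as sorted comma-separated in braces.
Constraint 1 (V < X) on D(V)={3,5,6,8,9} D(X)={4,5,6,8}: V {3,5,6,8,9}->{3,5,6}
Constraint 2 (Y < V) on D(Y)={2,4,7,9} D(V)={3,5,6}: Y {2,4,7,9}->{2,4}
Constraint 3 (V < X) on D(V)={3,5,6} D(X)={4,5,6,8}: no change
So after all 3 constraints: D(Y) = {2,4}

Answer: {2,4}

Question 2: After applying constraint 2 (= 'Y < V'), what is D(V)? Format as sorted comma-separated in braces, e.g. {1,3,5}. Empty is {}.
Constraint 1 (V < X) on D(V)={3,5,6,8,9} D(X)={4,5,6,8}: V {3,5,6,8,9}->{3,5,6}
Constraint 2 (Y < V) on D(Y)={2,4,7,9} D(V)={3,5,6}: Y {2,4,7,9}->{2,4}
So after constraint 2: D(V) = {3,5,6}

Answer: {3,5,6}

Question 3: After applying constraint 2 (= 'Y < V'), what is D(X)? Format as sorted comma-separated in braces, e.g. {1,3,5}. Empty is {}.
Constraint 1 (V < X) on D(V)={3,5,6,8,9} D(X)={4,5,6,8}: V {3,5,6,8,9}->{3,5,6}
Constraint 2 (Y < V) on D(Y)={2,4,7,9} D(V)={3,5,6}: Y {2,4,7,9}->{2,4}
So after constraint 2: D(X) = {4,5,6,8}

Answer: {4,5,6,8}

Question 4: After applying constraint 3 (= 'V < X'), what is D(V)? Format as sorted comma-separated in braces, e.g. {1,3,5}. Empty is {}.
Answer: {3,5,6}

Derivation:
Constraint 1 (V < X) on D(V)={3,5,6,8,9} D(X)={4,5,6,8}: V {3,5,6,8,9}->{3,5,6}
Constraint 2 (Y < V) on D(Y)={2,4,7,9} D(V)={3,5,6}: Y {2,4,7,9}->{2,4}
Constraint 3 (V < X) on D(V)={3,5,6} D(X)={4,5,6,8}: no change
So after constraint 3: D(V) = {3,5,6}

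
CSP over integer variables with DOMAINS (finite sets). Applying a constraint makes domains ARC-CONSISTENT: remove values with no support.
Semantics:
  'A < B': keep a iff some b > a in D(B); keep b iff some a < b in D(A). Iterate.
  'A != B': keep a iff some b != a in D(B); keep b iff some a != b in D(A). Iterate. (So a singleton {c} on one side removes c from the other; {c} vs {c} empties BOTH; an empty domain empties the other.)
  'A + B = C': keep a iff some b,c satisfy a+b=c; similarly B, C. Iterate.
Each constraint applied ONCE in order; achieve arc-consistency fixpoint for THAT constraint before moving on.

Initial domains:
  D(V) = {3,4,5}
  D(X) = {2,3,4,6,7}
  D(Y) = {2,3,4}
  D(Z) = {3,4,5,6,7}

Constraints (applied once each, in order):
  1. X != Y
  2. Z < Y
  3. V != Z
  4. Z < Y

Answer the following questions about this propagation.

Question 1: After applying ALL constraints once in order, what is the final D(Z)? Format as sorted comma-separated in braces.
Answer: {3}

Derivation:
Constraint 1 (X != Y) on D(X)={2,3,4,6,7} D(Y)={2,3,4}: no change
Constraint 2 (Z < Y) on D(Z)={3,4,5,6,7} D(Y)={2,3,4}: Z {3,4,5,6,7}->{3}; Y {2,3,4}->{4}
Constraint 3 (V != Z) on D(V)={3,4,5} D(Z)={3}: V {3,4,5}->{4,5}
Constraint 4 (Z < Y) on D(Z)={3} D(Y)={4}: no change
So after all 4 constraints: D(Z) = {3}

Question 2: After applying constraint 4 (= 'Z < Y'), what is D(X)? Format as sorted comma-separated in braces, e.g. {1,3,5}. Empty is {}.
Answer: {2,3,4,6,7}

Derivation:
Constraint 1 (X != Y) on D(X)={2,3,4,6,7} D(Y)={2,3,4}: no change
Constraint 2 (Z < Y) on D(Z)={3,4,5,6,7} D(Y)={2,3,4}: Z {3,4,5,6,7}->{3}; Y {2,3,4}->{4}
Constraint 3 (V != Z) on D(V)={3,4,5} D(Z)={3}: V {3,4,5}->{4,5}
Constraint 4 (Z < Y) on D(Z)={3} D(Y)={4}: no change
So after constraint 4: D(X) = {2,3,4,6,7}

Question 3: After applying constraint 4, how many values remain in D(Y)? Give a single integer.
Answer: 1

Derivation:
Constraint 1 (X != Y) on D(X)={2,3,4,6,7} D(Y)={2,3,4}: no change
Constraint 2 (Z < Y) on D(Z)={3,4,5,6,7} D(Y)={2,3,4}: Z {3,4,5,6,7}->{3}; Y {2,3,4}->{4}
Constraint 3 (V != Z) on D(V)={3,4,5} D(Z)={3}: V {3,4,5}->{4,5}
Constraint 4 (Z < Y) on D(Z)={3} D(Y)={4}: no change
So after constraint 4: D(Y)={4}, size = 1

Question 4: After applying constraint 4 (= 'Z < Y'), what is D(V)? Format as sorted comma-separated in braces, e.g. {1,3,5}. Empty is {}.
Constraint 1 (X != Y) on D(X)={2,3,4,6,7} D(Y)={2,3,4}: no change
Constraint 2 (Z < Y) on D(Z)={3,4,5,6,7} D(Y)={2,3,4}: Z {3,4,5,6,7}->{3}; Y {2,3,4}->{4}
Constraint 3 (V != Z) on D(V)={3,4,5} D(Z)={3}: V {3,4,5}->{4,5}
Constraint 4 (Z < Y) on D(Z)={3} D(Y)={4}: no change
So after constraint 4: D(V) = {4,5}

Answer: {4,5}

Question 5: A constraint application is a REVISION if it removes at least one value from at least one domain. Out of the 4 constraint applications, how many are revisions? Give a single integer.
Answer: 2

Derivation:
Constraint 1 (X != Y) on D(X)={2,3,4,6,7} D(Y)={2,3,4}: no change => not a revision
Constraint 2 (Z < Y) on D(Z)={3,4,5,6,7} D(Y)={2,3,4}: Z {3,4,5,6,7}->{3}; Y {2,3,4}->{4} => REVISION
Constraint 3 (V != Z) on D(V)={3,4,5} D(Z)={3}: V {3,4,5}->{4,5} => REVISION
Constraint 4 (Z < Y) on D(Z)={3} D(Y)={4}: no change => not a revision
Total revisions = 2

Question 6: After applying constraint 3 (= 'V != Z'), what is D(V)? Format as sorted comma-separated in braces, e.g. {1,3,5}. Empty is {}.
Constraint 1 (X != Y) on D(X)={2,3,4,6,7} D(Y)={2,3,4}: no change
Constraint 2 (Z < Y) on D(Z)={3,4,5,6,7} D(Y)={2,3,4}: Z {3,4,5,6,7}->{3}; Y {2,3,4}->{4}
Constraint 3 (V != Z) on D(V)={3,4,5} D(Z)={3}: V {3,4,5}->{4,5}
So after constraint 3: D(V) = {4,5}

Answer: {4,5}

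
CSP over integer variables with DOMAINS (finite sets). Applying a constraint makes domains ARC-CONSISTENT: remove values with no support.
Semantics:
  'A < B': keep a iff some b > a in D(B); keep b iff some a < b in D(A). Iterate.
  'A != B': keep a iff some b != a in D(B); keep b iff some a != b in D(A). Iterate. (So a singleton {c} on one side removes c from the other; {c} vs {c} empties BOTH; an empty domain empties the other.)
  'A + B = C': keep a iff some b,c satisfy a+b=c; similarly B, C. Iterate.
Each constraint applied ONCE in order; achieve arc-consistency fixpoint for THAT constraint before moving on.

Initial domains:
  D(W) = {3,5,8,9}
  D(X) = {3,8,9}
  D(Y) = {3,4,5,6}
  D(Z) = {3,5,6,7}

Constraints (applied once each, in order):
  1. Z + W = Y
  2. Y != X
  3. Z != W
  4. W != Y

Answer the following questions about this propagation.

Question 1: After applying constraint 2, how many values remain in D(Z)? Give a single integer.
Answer: 1

Derivation:
Constraint 1 (Z + W = Y) on D(Z)={3,5,6,7} D(W)={3,5,8,9} D(Y)={3,4,5,6}: Z {3,5,6,7}->{3}; W {3,5,8,9}->{3}; Y {3,4,5,6}->{6}
Constraint 2 (Y != X) on D(Y)={6} D(X)={3,8,9}: no change
So after constraint 2: D(Z)={3}, size = 1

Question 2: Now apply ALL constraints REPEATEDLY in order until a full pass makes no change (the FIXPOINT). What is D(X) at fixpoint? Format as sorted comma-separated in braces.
Answer: {}

Derivation:
pass 0 (initial): D(X)={3,8,9}
pass 1: W {3,5,8,9}->{}; Y {3,4,5,6}->{}; Z {3,5,6,7}->{}
pass 2: X {3,8,9}->{}
pass 3: no change
Fixpoint after 3 passes: D(X) = {}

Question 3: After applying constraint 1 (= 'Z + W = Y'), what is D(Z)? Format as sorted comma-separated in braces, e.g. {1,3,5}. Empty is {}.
Answer: {3}

Derivation:
Constraint 1 (Z + W = Y) on D(Z)={3,5,6,7} D(W)={3,5,8,9} D(Y)={3,4,5,6}: Z {3,5,6,7}->{3}; W {3,5,8,9}->{3}; Y {3,4,5,6}->{6}
So after constraint 1: D(Z) = {3}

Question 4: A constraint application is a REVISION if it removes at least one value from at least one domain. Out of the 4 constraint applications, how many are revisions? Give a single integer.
Constraint 1 (Z + W = Y) on D(Z)={3,5,6,7} D(W)={3,5,8,9} D(Y)={3,4,5,6}: Z {3,5,6,7}->{3}; W {3,5,8,9}->{3}; Y {3,4,5,6}->{6} => REVISION
Constraint 2 (Y != X) on D(Y)={6} D(X)={3,8,9}: no change => not a revision
Constraint 3 (Z != W) on D(Z)={3} D(W)={3}: Z {3}->{}; W {3}->{} => REVISION
Constraint 4 (W != Y) on D(W)={} D(Y)={6}: Y {6}->{} => REVISION
Total revisions = 3

Answer: 3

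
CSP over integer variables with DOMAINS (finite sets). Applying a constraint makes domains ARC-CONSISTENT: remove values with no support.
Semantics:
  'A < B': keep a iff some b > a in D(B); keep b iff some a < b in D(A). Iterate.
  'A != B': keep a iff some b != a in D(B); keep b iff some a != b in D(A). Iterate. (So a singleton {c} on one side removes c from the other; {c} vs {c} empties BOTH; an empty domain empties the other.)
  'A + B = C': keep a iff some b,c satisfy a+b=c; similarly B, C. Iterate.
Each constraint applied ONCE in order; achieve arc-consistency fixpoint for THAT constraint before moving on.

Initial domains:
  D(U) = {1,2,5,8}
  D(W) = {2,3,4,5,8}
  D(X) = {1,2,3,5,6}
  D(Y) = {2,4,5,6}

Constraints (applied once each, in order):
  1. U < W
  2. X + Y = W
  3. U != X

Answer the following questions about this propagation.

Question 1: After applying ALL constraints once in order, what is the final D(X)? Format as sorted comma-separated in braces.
Constraint 1 (U < W) on D(U)={1,2,5,8} D(W)={2,3,4,5,8}: U {1,2,5,8}->{1,2,5}
Constraint 2 (X + Y = W) on D(X)={1,2,3,5,6} D(Y)={2,4,5,6} D(W)={2,3,4,5,8}: X {1,2,3,5,6}->{1,2,3,6}; W {2,3,4,5,8}->{3,4,5,8}
Constraint 3 (U != X) on D(U)={1,2,5} D(X)={1,2,3,6}: no change
So after all 3 constraints: D(X) = {1,2,3,6}

Answer: {1,2,3,6}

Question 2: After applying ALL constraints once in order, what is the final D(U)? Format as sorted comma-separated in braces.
Answer: {1,2,5}

Derivation:
Constraint 1 (U < W) on D(U)={1,2,5,8} D(W)={2,3,4,5,8}: U {1,2,5,8}->{1,2,5}
Constraint 2 (X + Y = W) on D(X)={1,2,3,5,6} D(Y)={2,4,5,6} D(W)={2,3,4,5,8}: X {1,2,3,5,6}->{1,2,3,6}; W {2,3,4,5,8}->{3,4,5,8}
Constraint 3 (U != X) on D(U)={1,2,5} D(X)={1,2,3,6}: no change
So after all 3 constraints: D(U) = {1,2,5}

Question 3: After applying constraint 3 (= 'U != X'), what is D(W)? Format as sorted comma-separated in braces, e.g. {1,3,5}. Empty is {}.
Constraint 1 (U < W) on D(U)={1,2,5,8} D(W)={2,3,4,5,8}: U {1,2,5,8}->{1,2,5}
Constraint 2 (X + Y = W) on D(X)={1,2,3,5,6} D(Y)={2,4,5,6} D(W)={2,3,4,5,8}: X {1,2,3,5,6}->{1,2,3,6}; W {2,3,4,5,8}->{3,4,5,8}
Constraint 3 (U != X) on D(U)={1,2,5} D(X)={1,2,3,6}: no change
So after constraint 3: D(W) = {3,4,5,8}

Answer: {3,4,5,8}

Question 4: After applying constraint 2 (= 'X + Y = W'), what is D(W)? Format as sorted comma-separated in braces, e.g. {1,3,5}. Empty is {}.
Answer: {3,4,5,8}

Derivation:
Constraint 1 (U < W) on D(U)={1,2,5,8} D(W)={2,3,4,5,8}: U {1,2,5,8}->{1,2,5}
Constraint 2 (X + Y = W) on D(X)={1,2,3,5,6} D(Y)={2,4,5,6} D(W)={2,3,4,5,8}: X {1,2,3,5,6}->{1,2,3,6}; W {2,3,4,5,8}->{3,4,5,8}
So after constraint 2: D(W) = {3,4,5,8}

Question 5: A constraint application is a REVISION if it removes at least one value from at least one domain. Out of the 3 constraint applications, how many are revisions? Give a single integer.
Constraint 1 (U < W) on D(U)={1,2,5,8} D(W)={2,3,4,5,8}: U {1,2,5,8}->{1,2,5} => REVISION
Constraint 2 (X + Y = W) on D(X)={1,2,3,5,6} D(Y)={2,4,5,6} D(W)={2,3,4,5,8}: X {1,2,3,5,6}->{1,2,3,6}; W {2,3,4,5,8}->{3,4,5,8} => REVISION
Constraint 3 (U != X) on D(U)={1,2,5} D(X)={1,2,3,6}: no change => not a revision
Total revisions = 2

Answer: 2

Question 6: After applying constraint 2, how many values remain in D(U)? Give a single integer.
Answer: 3

Derivation:
Constraint 1 (U < W) on D(U)={1,2,5,8} D(W)={2,3,4,5,8}: U {1,2,5,8}->{1,2,5}
Constraint 2 (X + Y = W) on D(X)={1,2,3,5,6} D(Y)={2,4,5,6} D(W)={2,3,4,5,8}: X {1,2,3,5,6}->{1,2,3,6}; W {2,3,4,5,8}->{3,4,5,8}
So after constraint 2: D(U)={1,2,5}, size = 3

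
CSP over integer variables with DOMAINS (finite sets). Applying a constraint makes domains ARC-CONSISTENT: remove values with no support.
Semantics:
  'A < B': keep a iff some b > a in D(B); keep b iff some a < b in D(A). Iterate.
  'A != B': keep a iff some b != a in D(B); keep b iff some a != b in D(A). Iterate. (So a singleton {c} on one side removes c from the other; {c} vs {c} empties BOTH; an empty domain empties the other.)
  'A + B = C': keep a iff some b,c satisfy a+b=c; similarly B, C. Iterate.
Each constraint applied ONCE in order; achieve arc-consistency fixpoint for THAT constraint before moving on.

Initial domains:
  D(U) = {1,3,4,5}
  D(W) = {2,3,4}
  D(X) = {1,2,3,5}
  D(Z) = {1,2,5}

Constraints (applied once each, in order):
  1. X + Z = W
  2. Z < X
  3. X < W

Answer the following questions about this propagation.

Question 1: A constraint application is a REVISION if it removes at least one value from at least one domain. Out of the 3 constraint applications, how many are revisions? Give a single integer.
Answer: 3

Derivation:
Constraint 1 (X + Z = W) on D(X)={1,2,3,5} D(Z)={1,2,5} D(W)={2,3,4}: X {1,2,3,5}->{1,2,3}; Z {1,2,5}->{1,2} => REVISION
Constraint 2 (Z < X) on D(Z)={1,2} D(X)={1,2,3}: X {1,2,3}->{2,3} => REVISION
Constraint 3 (X < W) on D(X)={2,3} D(W)={2,3,4}: W {2,3,4}->{3,4} => REVISION
Total revisions = 3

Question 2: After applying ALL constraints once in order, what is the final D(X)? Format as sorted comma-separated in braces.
Constraint 1 (X + Z = W) on D(X)={1,2,3,5} D(Z)={1,2,5} D(W)={2,3,4}: X {1,2,3,5}->{1,2,3}; Z {1,2,5}->{1,2}
Constraint 2 (Z < X) on D(Z)={1,2} D(X)={1,2,3}: X {1,2,3}->{2,3}
Constraint 3 (X < W) on D(X)={2,3} D(W)={2,3,4}: W {2,3,4}->{3,4}
So after all 3 constraints: D(X) = {2,3}

Answer: {2,3}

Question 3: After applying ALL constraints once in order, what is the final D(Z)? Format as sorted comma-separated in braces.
Constraint 1 (X + Z = W) on D(X)={1,2,3,5} D(Z)={1,2,5} D(W)={2,3,4}: X {1,2,3,5}->{1,2,3}; Z {1,2,5}->{1,2}
Constraint 2 (Z < X) on D(Z)={1,2} D(X)={1,2,3}: X {1,2,3}->{2,3}
Constraint 3 (X < W) on D(X)={2,3} D(W)={2,3,4}: W {2,3,4}->{3,4}
So after all 3 constraints: D(Z) = {1,2}

Answer: {1,2}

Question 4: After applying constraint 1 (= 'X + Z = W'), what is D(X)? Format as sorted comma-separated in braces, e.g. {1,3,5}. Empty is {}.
Constraint 1 (X + Z = W) on D(X)={1,2,3,5} D(Z)={1,2,5} D(W)={2,3,4}: X {1,2,3,5}->{1,2,3}; Z {1,2,5}->{1,2}
So after constraint 1: D(X) = {1,2,3}

Answer: {1,2,3}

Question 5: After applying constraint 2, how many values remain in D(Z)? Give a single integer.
Constraint 1 (X + Z = W) on D(X)={1,2,3,5} D(Z)={1,2,5} D(W)={2,3,4}: X {1,2,3,5}->{1,2,3}; Z {1,2,5}->{1,2}
Constraint 2 (Z < X) on D(Z)={1,2} D(X)={1,2,3}: X {1,2,3}->{2,3}
So after constraint 2: D(Z)={1,2}, size = 2

Answer: 2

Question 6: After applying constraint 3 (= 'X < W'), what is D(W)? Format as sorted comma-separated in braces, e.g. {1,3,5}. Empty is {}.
Answer: {3,4}

Derivation:
Constraint 1 (X + Z = W) on D(X)={1,2,3,5} D(Z)={1,2,5} D(W)={2,3,4}: X {1,2,3,5}->{1,2,3}; Z {1,2,5}->{1,2}
Constraint 2 (Z < X) on D(Z)={1,2} D(X)={1,2,3}: X {1,2,3}->{2,3}
Constraint 3 (X < W) on D(X)={2,3} D(W)={2,3,4}: W {2,3,4}->{3,4}
So after constraint 3: D(W) = {3,4}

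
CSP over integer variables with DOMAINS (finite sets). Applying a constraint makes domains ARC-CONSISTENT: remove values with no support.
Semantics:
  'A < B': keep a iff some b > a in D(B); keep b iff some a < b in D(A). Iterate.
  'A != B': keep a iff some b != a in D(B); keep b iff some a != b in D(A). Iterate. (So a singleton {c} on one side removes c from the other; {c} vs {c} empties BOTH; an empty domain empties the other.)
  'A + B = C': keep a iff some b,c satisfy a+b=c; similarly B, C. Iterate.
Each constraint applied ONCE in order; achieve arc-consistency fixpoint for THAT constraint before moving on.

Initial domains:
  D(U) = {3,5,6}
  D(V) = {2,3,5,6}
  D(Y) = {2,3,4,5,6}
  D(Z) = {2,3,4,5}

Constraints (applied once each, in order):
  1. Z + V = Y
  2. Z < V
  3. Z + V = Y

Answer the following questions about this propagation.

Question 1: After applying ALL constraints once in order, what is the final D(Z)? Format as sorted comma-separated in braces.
Answer: {2}

Derivation:
Constraint 1 (Z + V = Y) on D(Z)={2,3,4,5} D(V)={2,3,5,6} D(Y)={2,3,4,5,6}: Z {2,3,4,5}->{2,3,4}; V {2,3,5,6}->{2,3}; Y {2,3,4,5,6}->{4,5,6}
Constraint 2 (Z < V) on D(Z)={2,3,4} D(V)={2,3}: Z {2,3,4}->{2}; V {2,3}->{3}
Constraint 3 (Z + V = Y) on D(Z)={2} D(V)={3} D(Y)={4,5,6}: Y {4,5,6}->{5}
So after all 3 constraints: D(Z) = {2}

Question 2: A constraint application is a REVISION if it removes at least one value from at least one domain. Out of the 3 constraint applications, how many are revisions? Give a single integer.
Constraint 1 (Z + V = Y) on D(Z)={2,3,4,5} D(V)={2,3,5,6} D(Y)={2,3,4,5,6}: Z {2,3,4,5}->{2,3,4}; V {2,3,5,6}->{2,3}; Y {2,3,4,5,6}->{4,5,6} => REVISION
Constraint 2 (Z < V) on D(Z)={2,3,4} D(V)={2,3}: Z {2,3,4}->{2}; V {2,3}->{3} => REVISION
Constraint 3 (Z + V = Y) on D(Z)={2} D(V)={3} D(Y)={4,5,6}: Y {4,5,6}->{5} => REVISION
Total revisions = 3

Answer: 3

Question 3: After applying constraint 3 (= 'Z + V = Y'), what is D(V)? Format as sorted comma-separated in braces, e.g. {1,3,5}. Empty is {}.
Constraint 1 (Z + V = Y) on D(Z)={2,3,4,5} D(V)={2,3,5,6} D(Y)={2,3,4,5,6}: Z {2,3,4,5}->{2,3,4}; V {2,3,5,6}->{2,3}; Y {2,3,4,5,6}->{4,5,6}
Constraint 2 (Z < V) on D(Z)={2,3,4} D(V)={2,3}: Z {2,3,4}->{2}; V {2,3}->{3}
Constraint 3 (Z + V = Y) on D(Z)={2} D(V)={3} D(Y)={4,5,6}: Y {4,5,6}->{5}
So after constraint 3: D(V) = {3}

Answer: {3}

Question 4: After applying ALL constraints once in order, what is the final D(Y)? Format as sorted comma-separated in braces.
Constraint 1 (Z + V = Y) on D(Z)={2,3,4,5} D(V)={2,3,5,6} D(Y)={2,3,4,5,6}: Z {2,3,4,5}->{2,3,4}; V {2,3,5,6}->{2,3}; Y {2,3,4,5,6}->{4,5,6}
Constraint 2 (Z < V) on D(Z)={2,3,4} D(V)={2,3}: Z {2,3,4}->{2}; V {2,3}->{3}
Constraint 3 (Z + V = Y) on D(Z)={2} D(V)={3} D(Y)={4,5,6}: Y {4,5,6}->{5}
So after all 3 constraints: D(Y) = {5}

Answer: {5}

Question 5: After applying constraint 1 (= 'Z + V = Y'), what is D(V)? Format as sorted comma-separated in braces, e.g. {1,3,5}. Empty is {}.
Constraint 1 (Z + V = Y) on D(Z)={2,3,4,5} D(V)={2,3,5,6} D(Y)={2,3,4,5,6}: Z {2,3,4,5}->{2,3,4}; V {2,3,5,6}->{2,3}; Y {2,3,4,5,6}->{4,5,6}
So after constraint 1: D(V) = {2,3}

Answer: {2,3}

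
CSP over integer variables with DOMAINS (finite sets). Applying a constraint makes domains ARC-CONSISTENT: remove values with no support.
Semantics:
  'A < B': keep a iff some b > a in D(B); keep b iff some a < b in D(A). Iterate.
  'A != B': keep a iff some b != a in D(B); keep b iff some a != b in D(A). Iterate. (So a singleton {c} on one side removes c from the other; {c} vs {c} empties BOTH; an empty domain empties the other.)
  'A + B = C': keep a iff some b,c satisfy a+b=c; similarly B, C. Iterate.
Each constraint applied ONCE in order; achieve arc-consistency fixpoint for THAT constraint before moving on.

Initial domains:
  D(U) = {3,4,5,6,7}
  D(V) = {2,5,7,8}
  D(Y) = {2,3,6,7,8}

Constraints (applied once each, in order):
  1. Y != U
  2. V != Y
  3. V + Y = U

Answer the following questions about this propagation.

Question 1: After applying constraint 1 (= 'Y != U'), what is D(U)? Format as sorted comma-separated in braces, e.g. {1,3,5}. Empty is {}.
Answer: {3,4,5,6,7}

Derivation:
Constraint 1 (Y != U) on D(Y)={2,3,6,7,8} D(U)={3,4,5,6,7}: no change
So after constraint 1: D(U) = {3,4,5,6,7}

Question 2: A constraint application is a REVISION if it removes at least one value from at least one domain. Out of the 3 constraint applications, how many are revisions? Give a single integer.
Answer: 1

Derivation:
Constraint 1 (Y != U) on D(Y)={2,3,6,7,8} D(U)={3,4,5,6,7}: no change => not a revision
Constraint 2 (V != Y) on D(V)={2,5,7,8} D(Y)={2,3,6,7,8}: no change => not a revision
Constraint 3 (V + Y = U) on D(V)={2,5,7,8} D(Y)={2,3,6,7,8} D(U)={3,4,5,6,7}: V {2,5,7,8}->{2,5}; Y {2,3,6,7,8}->{2,3}; U {3,4,5,6,7}->{4,5,7} => REVISION
Total revisions = 1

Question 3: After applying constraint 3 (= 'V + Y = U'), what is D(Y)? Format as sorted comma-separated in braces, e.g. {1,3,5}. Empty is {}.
Answer: {2,3}

Derivation:
Constraint 1 (Y != U) on D(Y)={2,3,6,7,8} D(U)={3,4,5,6,7}: no change
Constraint 2 (V != Y) on D(V)={2,5,7,8} D(Y)={2,3,6,7,8}: no change
Constraint 3 (V + Y = U) on D(V)={2,5,7,8} D(Y)={2,3,6,7,8} D(U)={3,4,5,6,7}: V {2,5,7,8}->{2,5}; Y {2,3,6,7,8}->{2,3}; U {3,4,5,6,7}->{4,5,7}
So after constraint 3: D(Y) = {2,3}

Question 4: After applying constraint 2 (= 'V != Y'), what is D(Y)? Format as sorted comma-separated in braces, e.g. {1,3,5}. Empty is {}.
Constraint 1 (Y != U) on D(Y)={2,3,6,7,8} D(U)={3,4,5,6,7}: no change
Constraint 2 (V != Y) on D(V)={2,5,7,8} D(Y)={2,3,6,7,8}: no change
So after constraint 2: D(Y) = {2,3,6,7,8}

Answer: {2,3,6,7,8}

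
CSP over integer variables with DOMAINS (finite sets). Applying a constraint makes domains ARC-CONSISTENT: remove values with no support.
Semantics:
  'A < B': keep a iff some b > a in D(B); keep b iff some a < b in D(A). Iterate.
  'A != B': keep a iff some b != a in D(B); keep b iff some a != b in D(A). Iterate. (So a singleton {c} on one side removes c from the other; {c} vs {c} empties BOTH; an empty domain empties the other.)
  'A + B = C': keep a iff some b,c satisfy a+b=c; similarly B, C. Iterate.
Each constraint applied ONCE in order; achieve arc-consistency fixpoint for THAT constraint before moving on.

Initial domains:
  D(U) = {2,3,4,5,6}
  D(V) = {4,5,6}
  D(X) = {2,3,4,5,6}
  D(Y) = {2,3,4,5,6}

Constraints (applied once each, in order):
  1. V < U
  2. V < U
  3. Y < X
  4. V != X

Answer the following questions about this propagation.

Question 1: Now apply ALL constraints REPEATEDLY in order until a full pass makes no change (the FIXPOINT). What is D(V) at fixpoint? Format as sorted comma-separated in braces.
pass 0 (initial): D(V)={4,5,6}
pass 1: U {2,3,4,5,6}->{5,6}; V {4,5,6}->{4,5}; X {2,3,4,5,6}->{3,4,5,6}; Y {2,3,4,5,6}->{2,3,4,5}
pass 2: no change
Fixpoint after 2 passes: D(V) = {4,5}

Answer: {4,5}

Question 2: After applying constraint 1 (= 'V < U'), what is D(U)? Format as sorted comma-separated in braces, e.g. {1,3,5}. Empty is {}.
Constraint 1 (V < U) on D(V)={4,5,6} D(U)={2,3,4,5,6}: V {4,5,6}->{4,5}; U {2,3,4,5,6}->{5,6}
So after constraint 1: D(U) = {5,6}

Answer: {5,6}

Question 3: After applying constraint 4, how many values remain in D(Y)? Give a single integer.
Constraint 1 (V < U) on D(V)={4,5,6} D(U)={2,3,4,5,6}: V {4,5,6}->{4,5}; U {2,3,4,5,6}->{5,6}
Constraint 2 (V < U) on D(V)={4,5} D(U)={5,6}: no change
Constraint 3 (Y < X) on D(Y)={2,3,4,5,6} D(X)={2,3,4,5,6}: Y {2,3,4,5,6}->{2,3,4,5}; X {2,3,4,5,6}->{3,4,5,6}
Constraint 4 (V != X) on D(V)={4,5} D(X)={3,4,5,6}: no change
So after constraint 4: D(Y)={2,3,4,5}, size = 4

Answer: 4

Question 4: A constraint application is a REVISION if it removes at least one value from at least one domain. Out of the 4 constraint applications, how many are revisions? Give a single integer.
Constraint 1 (V < U) on D(V)={4,5,6} D(U)={2,3,4,5,6}: V {4,5,6}->{4,5}; U {2,3,4,5,6}->{5,6} => REVISION
Constraint 2 (V < U) on D(V)={4,5} D(U)={5,6}: no change => not a revision
Constraint 3 (Y < X) on D(Y)={2,3,4,5,6} D(X)={2,3,4,5,6}: Y {2,3,4,5,6}->{2,3,4,5}; X {2,3,4,5,6}->{3,4,5,6} => REVISION
Constraint 4 (V != X) on D(V)={4,5} D(X)={3,4,5,6}: no change => not a revision
Total revisions = 2

Answer: 2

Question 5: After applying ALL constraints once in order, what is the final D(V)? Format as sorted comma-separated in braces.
Answer: {4,5}

Derivation:
Constraint 1 (V < U) on D(V)={4,5,6} D(U)={2,3,4,5,6}: V {4,5,6}->{4,5}; U {2,3,4,5,6}->{5,6}
Constraint 2 (V < U) on D(V)={4,5} D(U)={5,6}: no change
Constraint 3 (Y < X) on D(Y)={2,3,4,5,6} D(X)={2,3,4,5,6}: Y {2,3,4,5,6}->{2,3,4,5}; X {2,3,4,5,6}->{3,4,5,6}
Constraint 4 (V != X) on D(V)={4,5} D(X)={3,4,5,6}: no change
So after all 4 constraints: D(V) = {4,5}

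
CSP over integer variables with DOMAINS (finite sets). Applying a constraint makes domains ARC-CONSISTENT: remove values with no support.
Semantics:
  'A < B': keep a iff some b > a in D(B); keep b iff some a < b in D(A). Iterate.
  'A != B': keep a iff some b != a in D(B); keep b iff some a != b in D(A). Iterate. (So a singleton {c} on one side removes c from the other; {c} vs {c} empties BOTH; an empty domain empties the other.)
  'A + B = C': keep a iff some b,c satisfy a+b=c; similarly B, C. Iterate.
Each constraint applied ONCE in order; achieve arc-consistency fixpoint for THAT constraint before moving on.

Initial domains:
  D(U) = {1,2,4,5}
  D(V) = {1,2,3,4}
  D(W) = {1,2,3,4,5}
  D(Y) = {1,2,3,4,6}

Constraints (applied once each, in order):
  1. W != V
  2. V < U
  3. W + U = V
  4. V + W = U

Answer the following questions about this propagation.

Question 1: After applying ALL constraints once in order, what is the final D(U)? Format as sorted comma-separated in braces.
Constraint 1 (W != V) on D(W)={1,2,3,4,5} D(V)={1,2,3,4}: no change
Constraint 2 (V < U) on D(V)={1,2,3,4} D(U)={1,2,4,5}: U {1,2,4,5}->{2,4,5}
Constraint 3 (W + U = V) on D(W)={1,2,3,4,5} D(U)={2,4,5} D(V)={1,2,3,4}: W {1,2,3,4,5}->{1,2}; U {2,4,5}->{2}; V {1,2,3,4}->{3,4}
Constraint 4 (V + W = U) on D(V)={3,4} D(W)={1,2} D(U)={2}: V {3,4}->{}; W {1,2}->{}; U {2}->{}
So after all 4 constraints: D(U) = {}

Answer: {}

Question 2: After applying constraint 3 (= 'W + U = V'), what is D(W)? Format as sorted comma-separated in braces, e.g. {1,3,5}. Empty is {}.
Constraint 1 (W != V) on D(W)={1,2,3,4,5} D(V)={1,2,3,4}: no change
Constraint 2 (V < U) on D(V)={1,2,3,4} D(U)={1,2,4,5}: U {1,2,4,5}->{2,4,5}
Constraint 3 (W + U = V) on D(W)={1,2,3,4,5} D(U)={2,4,5} D(V)={1,2,3,4}: W {1,2,3,4,5}->{1,2}; U {2,4,5}->{2}; V {1,2,3,4}->{3,4}
So after constraint 3: D(W) = {1,2}

Answer: {1,2}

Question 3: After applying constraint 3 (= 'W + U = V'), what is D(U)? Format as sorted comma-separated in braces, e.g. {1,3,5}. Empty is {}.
Answer: {2}

Derivation:
Constraint 1 (W != V) on D(W)={1,2,3,4,5} D(V)={1,2,3,4}: no change
Constraint 2 (V < U) on D(V)={1,2,3,4} D(U)={1,2,4,5}: U {1,2,4,5}->{2,4,5}
Constraint 3 (W + U = V) on D(W)={1,2,3,4,5} D(U)={2,4,5} D(V)={1,2,3,4}: W {1,2,3,4,5}->{1,2}; U {2,4,5}->{2}; V {1,2,3,4}->{3,4}
So after constraint 3: D(U) = {2}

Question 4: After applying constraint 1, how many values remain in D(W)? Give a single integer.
Constraint 1 (W != V) on D(W)={1,2,3,4,5} D(V)={1,2,3,4}: no change
So after constraint 1: D(W)={1,2,3,4,5}, size = 5

Answer: 5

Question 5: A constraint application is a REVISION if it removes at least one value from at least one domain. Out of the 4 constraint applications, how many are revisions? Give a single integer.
Constraint 1 (W != V) on D(W)={1,2,3,4,5} D(V)={1,2,3,4}: no change => not a revision
Constraint 2 (V < U) on D(V)={1,2,3,4} D(U)={1,2,4,5}: U {1,2,4,5}->{2,4,5} => REVISION
Constraint 3 (W + U = V) on D(W)={1,2,3,4,5} D(U)={2,4,5} D(V)={1,2,3,4}: W {1,2,3,4,5}->{1,2}; U {2,4,5}->{2}; V {1,2,3,4}->{3,4} => REVISION
Constraint 4 (V + W = U) on D(V)={3,4} D(W)={1,2} D(U)={2}: V {3,4}->{}; W {1,2}->{}; U {2}->{} => REVISION
Total revisions = 3

Answer: 3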